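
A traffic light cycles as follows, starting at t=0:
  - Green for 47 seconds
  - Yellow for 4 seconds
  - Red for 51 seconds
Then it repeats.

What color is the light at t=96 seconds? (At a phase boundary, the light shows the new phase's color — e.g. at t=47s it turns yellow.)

Answer: red

Derivation:
Cycle length = 47 + 4 + 51 = 102s
t = 96, phase_t = 96 mod 102 = 96
96 >= 51 → RED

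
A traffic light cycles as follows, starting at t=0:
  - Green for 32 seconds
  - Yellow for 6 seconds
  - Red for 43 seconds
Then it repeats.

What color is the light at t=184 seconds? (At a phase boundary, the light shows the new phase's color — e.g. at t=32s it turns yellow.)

Cycle length = 32 + 6 + 43 = 81s
t = 184, phase_t = 184 mod 81 = 22
22 < 32 (green end) → GREEN

Answer: green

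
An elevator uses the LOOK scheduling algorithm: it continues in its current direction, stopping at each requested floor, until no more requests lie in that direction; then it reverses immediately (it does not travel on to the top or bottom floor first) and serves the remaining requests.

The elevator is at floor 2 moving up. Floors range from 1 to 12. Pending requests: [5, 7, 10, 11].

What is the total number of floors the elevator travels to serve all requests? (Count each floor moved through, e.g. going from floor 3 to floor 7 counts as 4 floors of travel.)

Answer: 9

Derivation:
Start at floor 2 moving up, LOOK stop order: [5, 7, 10, 11]
  2 → 5: |5-2| = 3, total = 3
  5 → 7: |7-5| = 2, total = 5
  7 → 10: |10-7| = 3, total = 8
  10 → 11: |11-10| = 1, total = 9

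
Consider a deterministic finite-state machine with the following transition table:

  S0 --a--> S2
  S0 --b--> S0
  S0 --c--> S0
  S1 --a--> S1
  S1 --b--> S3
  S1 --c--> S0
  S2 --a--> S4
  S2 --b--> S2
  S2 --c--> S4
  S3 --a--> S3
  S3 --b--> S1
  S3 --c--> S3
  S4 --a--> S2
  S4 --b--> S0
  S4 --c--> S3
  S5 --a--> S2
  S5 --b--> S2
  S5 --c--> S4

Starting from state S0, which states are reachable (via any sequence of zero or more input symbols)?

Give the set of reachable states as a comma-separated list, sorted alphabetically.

Answer: S0, S1, S2, S3, S4

Derivation:
BFS from S0:
  visit S0: S0--a-->S2 (new), S0--b-->S0 (seen), S0--c-->S0 (seen)
  visit S2: S2--a-->S4 (new), S2--b-->S2 (seen), S2--c-->S4 (seen)
  visit S4: S4--a-->S2 (seen), S4--b-->S0 (seen), S4--c-->S3 (new)
  visit S3: S3--a-->S3 (seen), S3--b-->S1 (new), S3--c-->S3 (seen)
  visit S1: S1--a-->S1 (seen), S1--b-->S3 (seen), S1--c-->S0 (seen)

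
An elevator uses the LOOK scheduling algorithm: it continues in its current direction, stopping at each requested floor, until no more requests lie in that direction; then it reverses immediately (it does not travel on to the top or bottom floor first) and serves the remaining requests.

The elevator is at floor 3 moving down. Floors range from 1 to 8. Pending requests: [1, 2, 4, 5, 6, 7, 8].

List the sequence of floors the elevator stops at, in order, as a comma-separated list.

Answer: 2, 1, 4, 5, 6, 7, 8

Derivation:
Current: 3, moving DOWN
Serve below first (descending): [2, 1]
Then reverse, serve above (ascending): [4, 5, 6, 7, 8]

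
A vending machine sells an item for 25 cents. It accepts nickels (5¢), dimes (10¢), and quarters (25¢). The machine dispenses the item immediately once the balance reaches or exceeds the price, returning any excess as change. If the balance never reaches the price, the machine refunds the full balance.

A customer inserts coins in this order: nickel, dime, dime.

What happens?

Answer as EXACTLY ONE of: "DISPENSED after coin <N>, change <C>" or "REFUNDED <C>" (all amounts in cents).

Answer: DISPENSED after coin 3, change 0

Derivation:
Price: 25¢
Coin 1 (nickel, 5¢): balance = 5¢
Coin 2 (dime, 10¢): balance = 15¢
Coin 3 (dime, 10¢): balance = 25¢
  → balance >= price → DISPENSE, change = 25 - 25 = 0¢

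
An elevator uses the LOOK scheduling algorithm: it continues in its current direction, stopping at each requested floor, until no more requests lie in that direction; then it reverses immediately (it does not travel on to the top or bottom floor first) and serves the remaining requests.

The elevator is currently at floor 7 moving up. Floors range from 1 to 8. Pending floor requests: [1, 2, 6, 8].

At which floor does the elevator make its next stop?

Answer: 8

Derivation:
Current floor: 7, direction: up
Requests above: [8]
Requests below: [1, 2, 6]
Moving up and requests lie above → nearest above is min([8]) = 8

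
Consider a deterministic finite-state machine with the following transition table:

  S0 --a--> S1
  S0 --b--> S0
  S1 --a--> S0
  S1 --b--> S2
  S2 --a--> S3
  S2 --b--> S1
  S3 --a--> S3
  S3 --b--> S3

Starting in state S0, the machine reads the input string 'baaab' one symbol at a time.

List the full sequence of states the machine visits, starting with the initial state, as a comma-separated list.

Start: S0
  read 'b': S0 --b--> S0
  read 'a': S0 --a--> S1
  read 'a': S1 --a--> S0
  read 'a': S0 --a--> S1
  read 'b': S1 --b--> S2

Answer: S0, S0, S1, S0, S1, S2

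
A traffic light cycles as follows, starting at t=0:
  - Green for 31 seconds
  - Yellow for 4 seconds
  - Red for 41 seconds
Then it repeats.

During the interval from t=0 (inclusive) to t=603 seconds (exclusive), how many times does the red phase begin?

Answer: 8

Derivation:
Cycle = 31+4+41 = 76s
red phase starts at t = k*76 + 35 for k=0,1,2,...
Need k*76+35 < 603 → k < 7.474
k ∈ {0, ..., 7} → 8 starts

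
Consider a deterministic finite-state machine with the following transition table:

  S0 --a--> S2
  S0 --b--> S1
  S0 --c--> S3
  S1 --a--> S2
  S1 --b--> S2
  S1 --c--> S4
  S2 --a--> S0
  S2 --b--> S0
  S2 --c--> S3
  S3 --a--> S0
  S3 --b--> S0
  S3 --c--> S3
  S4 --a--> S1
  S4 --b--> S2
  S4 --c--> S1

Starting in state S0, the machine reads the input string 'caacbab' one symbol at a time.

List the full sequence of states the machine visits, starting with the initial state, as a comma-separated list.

Answer: S0, S3, S0, S2, S3, S0, S2, S0

Derivation:
Start: S0
  read 'c': S0 --c--> S3
  read 'a': S3 --a--> S0
  read 'a': S0 --a--> S2
  read 'c': S2 --c--> S3
  read 'b': S3 --b--> S0
  read 'a': S0 --a--> S2
  read 'b': S2 --b--> S0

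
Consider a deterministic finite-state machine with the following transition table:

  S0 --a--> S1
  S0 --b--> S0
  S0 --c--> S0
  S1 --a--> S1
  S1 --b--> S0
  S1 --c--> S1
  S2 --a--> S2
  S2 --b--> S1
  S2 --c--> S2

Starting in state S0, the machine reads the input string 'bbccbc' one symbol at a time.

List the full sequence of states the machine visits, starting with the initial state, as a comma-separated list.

Answer: S0, S0, S0, S0, S0, S0, S0

Derivation:
Start: S0
  read 'b': S0 --b--> S0
  read 'b': S0 --b--> S0
  read 'c': S0 --c--> S0
  read 'c': S0 --c--> S0
  read 'b': S0 --b--> S0
  read 'c': S0 --c--> S0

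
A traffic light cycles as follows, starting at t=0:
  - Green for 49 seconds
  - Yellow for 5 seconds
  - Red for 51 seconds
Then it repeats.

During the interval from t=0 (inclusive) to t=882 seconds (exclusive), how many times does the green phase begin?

Answer: 9

Derivation:
Cycle = 49+5+51 = 105s
green phase starts at t = k*105 + 0 for k=0,1,2,...
Need k*105+0 < 882 → k < 8.400
k ∈ {0, ..., 8} → 9 starts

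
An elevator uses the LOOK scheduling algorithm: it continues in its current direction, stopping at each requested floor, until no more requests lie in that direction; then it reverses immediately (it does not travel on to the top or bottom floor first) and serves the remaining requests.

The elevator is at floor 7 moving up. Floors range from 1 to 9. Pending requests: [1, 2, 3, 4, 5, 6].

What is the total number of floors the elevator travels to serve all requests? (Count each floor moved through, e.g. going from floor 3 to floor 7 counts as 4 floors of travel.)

Answer: 6

Derivation:
Start at floor 7 moving up, LOOK stop order: [6, 5, 4, 3, 2, 1]
  7 → 6: |6-7| = 1, total = 1
  6 → 5: |5-6| = 1, total = 2
  5 → 4: |4-5| = 1, total = 3
  4 → 3: |3-4| = 1, total = 4
  3 → 2: |2-3| = 1, total = 5
  2 → 1: |1-2| = 1, total = 6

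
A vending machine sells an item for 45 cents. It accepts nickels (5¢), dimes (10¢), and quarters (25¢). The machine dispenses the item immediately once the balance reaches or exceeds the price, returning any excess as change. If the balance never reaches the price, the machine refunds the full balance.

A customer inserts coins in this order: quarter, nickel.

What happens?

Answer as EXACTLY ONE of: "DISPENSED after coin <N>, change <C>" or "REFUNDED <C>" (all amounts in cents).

Price: 45¢
Coin 1 (quarter, 25¢): balance = 25¢
Coin 2 (nickel, 5¢): balance = 30¢
All coins inserted, balance 30¢ < price 45¢ → REFUND 30¢

Answer: REFUNDED 30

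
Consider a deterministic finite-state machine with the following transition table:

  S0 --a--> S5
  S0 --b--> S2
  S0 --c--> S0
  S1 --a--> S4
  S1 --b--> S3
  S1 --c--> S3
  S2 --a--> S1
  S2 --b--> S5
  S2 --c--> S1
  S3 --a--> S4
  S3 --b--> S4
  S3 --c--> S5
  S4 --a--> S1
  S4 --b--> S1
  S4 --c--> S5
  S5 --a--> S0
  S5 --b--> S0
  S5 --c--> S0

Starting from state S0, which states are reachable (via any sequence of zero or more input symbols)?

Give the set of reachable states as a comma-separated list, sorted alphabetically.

Answer: S0, S1, S2, S3, S4, S5

Derivation:
BFS from S0:
  visit S0: S0--a-->S5 (new), S0--b-->S2 (new), S0--c-->S0 (seen)
  visit S5: S5--a-->S0 (seen), S5--b-->S0 (seen), S5--c-->S0 (seen)
  visit S2: S2--a-->S1 (new), S2--b-->S5 (seen), S2--c-->S1 (seen)
  visit S1: S1--a-->S4 (new), S1--b-->S3 (new), S1--c-->S3 (seen)
  visit S4: S4--a-->S1 (seen), S4--b-->S1 (seen), S4--c-->S5 (seen)
  visit S3: S3--a-->S4 (seen), S3--b-->S4 (seen), S3--c-->S5 (seen)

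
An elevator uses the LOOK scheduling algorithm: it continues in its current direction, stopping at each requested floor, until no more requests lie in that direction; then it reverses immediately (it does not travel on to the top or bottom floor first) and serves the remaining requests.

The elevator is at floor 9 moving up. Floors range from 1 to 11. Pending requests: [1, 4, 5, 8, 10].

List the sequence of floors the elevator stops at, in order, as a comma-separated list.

Current: 9, moving UP
Serve above first (ascending): [10]
Then reverse, serve below (descending): [8, 5, 4, 1]

Answer: 10, 8, 5, 4, 1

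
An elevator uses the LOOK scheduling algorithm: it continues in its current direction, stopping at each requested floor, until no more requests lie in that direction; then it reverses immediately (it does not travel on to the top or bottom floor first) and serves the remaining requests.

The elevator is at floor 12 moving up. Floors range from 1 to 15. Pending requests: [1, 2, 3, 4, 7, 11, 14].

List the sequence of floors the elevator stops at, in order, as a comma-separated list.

Current: 12, moving UP
Serve above first (ascending): [14]
Then reverse, serve below (descending): [11, 7, 4, 3, 2, 1]

Answer: 14, 11, 7, 4, 3, 2, 1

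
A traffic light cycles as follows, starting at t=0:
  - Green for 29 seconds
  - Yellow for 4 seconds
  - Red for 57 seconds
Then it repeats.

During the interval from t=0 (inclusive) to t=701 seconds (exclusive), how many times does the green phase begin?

Answer: 8

Derivation:
Cycle = 29+4+57 = 90s
green phase starts at t = k*90 + 0 for k=0,1,2,...
Need k*90+0 < 701 → k < 7.789
k ∈ {0, ..., 7} → 8 starts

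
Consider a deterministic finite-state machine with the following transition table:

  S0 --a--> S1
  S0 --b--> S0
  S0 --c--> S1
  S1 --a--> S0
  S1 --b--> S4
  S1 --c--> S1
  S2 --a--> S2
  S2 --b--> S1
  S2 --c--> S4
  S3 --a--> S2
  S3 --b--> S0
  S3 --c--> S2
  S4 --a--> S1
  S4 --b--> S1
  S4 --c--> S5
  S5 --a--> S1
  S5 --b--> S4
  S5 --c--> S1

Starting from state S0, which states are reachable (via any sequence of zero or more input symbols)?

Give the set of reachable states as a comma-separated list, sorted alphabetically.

BFS from S0:
  visit S0: S0--a-->S1 (new), S0--b-->S0 (seen), S0--c-->S1 (seen)
  visit S1: S1--a-->S0 (seen), S1--b-->S4 (new), S1--c-->S1 (seen)
  visit S4: S4--a-->S1 (seen), S4--b-->S1 (seen), S4--c-->S5 (new)
  visit S5: S5--a-->S1 (seen), S5--b-->S4 (seen), S5--c-->S1 (seen)

Answer: S0, S1, S4, S5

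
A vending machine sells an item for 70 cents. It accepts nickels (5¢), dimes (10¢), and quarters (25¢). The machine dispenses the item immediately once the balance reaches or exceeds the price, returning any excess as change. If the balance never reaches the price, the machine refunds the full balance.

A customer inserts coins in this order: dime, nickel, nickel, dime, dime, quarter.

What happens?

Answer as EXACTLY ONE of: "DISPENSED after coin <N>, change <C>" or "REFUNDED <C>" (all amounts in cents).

Answer: REFUNDED 65

Derivation:
Price: 70¢
Coin 1 (dime, 10¢): balance = 10¢
Coin 2 (nickel, 5¢): balance = 15¢
Coin 3 (nickel, 5¢): balance = 20¢
Coin 4 (dime, 10¢): balance = 30¢
Coin 5 (dime, 10¢): balance = 40¢
Coin 6 (quarter, 25¢): balance = 65¢
All coins inserted, balance 65¢ < price 70¢ → REFUND 65¢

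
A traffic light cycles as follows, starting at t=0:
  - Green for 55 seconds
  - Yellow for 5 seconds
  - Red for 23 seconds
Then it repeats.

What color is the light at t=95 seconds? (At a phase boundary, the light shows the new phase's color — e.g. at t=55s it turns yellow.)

Answer: green

Derivation:
Cycle length = 55 + 5 + 23 = 83s
t = 95, phase_t = 95 mod 83 = 12
12 < 55 (green end) → GREEN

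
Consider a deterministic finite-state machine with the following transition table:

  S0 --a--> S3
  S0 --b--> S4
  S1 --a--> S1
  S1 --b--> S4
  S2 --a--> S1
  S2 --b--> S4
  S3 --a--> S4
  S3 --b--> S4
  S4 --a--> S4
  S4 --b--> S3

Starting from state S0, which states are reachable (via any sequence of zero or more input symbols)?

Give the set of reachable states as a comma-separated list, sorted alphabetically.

Answer: S0, S3, S4

Derivation:
BFS from S0:
  visit S0: S0--a-->S3 (new), S0--b-->S4 (new)
  visit S3: S3--a-->S4 (seen), S3--b-->S4 (seen)
  visit S4: S4--a-->S4 (seen), S4--b-->S3 (seen)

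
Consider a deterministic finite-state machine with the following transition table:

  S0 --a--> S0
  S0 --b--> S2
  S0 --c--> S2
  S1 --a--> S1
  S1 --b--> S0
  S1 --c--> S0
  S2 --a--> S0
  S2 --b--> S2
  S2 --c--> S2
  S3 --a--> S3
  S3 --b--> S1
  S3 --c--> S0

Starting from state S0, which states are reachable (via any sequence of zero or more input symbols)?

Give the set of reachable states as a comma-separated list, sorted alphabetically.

BFS from S0:
  visit S0: S0--a-->S0 (seen), S0--b-->S2 (new), S0--c-->S2 (seen)
  visit S2: S2--a-->S0 (seen), S2--b-->S2 (seen), S2--c-->S2 (seen)

Answer: S0, S2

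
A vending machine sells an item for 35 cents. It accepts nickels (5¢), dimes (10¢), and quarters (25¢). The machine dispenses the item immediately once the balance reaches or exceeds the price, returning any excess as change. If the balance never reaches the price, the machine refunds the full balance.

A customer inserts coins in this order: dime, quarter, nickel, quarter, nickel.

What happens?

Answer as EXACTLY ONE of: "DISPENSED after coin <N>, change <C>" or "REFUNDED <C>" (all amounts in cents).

Price: 35¢
Coin 1 (dime, 10¢): balance = 10¢
Coin 2 (quarter, 25¢): balance = 35¢
  → balance >= price → DISPENSE, change = 35 - 35 = 0¢

Answer: DISPENSED after coin 2, change 0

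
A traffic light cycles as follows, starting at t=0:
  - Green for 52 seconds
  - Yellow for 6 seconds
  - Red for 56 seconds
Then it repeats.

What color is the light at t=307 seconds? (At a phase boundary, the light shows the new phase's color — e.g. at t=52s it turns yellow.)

Cycle length = 52 + 6 + 56 = 114s
t = 307, phase_t = 307 mod 114 = 79
79 >= 58 → RED

Answer: red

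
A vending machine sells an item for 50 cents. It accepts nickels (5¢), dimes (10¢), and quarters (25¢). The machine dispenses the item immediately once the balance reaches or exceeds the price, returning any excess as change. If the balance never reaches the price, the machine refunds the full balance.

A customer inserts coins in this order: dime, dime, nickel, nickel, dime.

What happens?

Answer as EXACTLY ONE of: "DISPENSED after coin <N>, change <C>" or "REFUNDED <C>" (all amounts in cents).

Price: 50¢
Coin 1 (dime, 10¢): balance = 10¢
Coin 2 (dime, 10¢): balance = 20¢
Coin 3 (nickel, 5¢): balance = 25¢
Coin 4 (nickel, 5¢): balance = 30¢
Coin 5 (dime, 10¢): balance = 40¢
All coins inserted, balance 40¢ < price 50¢ → REFUND 40¢

Answer: REFUNDED 40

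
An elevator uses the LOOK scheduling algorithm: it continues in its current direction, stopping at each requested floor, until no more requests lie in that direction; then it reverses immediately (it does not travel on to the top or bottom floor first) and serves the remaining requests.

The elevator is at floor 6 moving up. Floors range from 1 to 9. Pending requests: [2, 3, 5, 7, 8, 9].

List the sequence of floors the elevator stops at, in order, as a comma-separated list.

Current: 6, moving UP
Serve above first (ascending): [7, 8, 9]
Then reverse, serve below (descending): [5, 3, 2]

Answer: 7, 8, 9, 5, 3, 2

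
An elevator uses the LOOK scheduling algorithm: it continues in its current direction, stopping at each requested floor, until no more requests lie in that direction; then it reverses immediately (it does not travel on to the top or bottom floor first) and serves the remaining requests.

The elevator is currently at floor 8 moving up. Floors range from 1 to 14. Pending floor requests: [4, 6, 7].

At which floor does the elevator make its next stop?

Answer: 7

Derivation:
Current floor: 8, direction: up
Requests above: []
Requests below: [4, 6, 7]
Moving up but no requests above → reverse; nearest below is max([4, 6, 7]) = 7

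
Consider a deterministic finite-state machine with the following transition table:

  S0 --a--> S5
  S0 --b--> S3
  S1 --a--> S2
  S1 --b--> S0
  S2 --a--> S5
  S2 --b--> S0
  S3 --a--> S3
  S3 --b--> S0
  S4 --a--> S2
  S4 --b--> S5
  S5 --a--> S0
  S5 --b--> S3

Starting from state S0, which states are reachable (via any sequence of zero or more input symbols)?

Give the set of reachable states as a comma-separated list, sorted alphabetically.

Answer: S0, S3, S5

Derivation:
BFS from S0:
  visit S0: S0--a-->S5 (new), S0--b-->S3 (new)
  visit S5: S5--a-->S0 (seen), S5--b-->S3 (seen)
  visit S3: S3--a-->S3 (seen), S3--b-->S0 (seen)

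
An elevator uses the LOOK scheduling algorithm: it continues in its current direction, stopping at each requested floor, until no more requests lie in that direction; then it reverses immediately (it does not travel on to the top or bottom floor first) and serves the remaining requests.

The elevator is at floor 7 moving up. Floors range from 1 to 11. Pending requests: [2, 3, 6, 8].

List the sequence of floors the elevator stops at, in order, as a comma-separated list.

Current: 7, moving UP
Serve above first (ascending): [8]
Then reverse, serve below (descending): [6, 3, 2]

Answer: 8, 6, 3, 2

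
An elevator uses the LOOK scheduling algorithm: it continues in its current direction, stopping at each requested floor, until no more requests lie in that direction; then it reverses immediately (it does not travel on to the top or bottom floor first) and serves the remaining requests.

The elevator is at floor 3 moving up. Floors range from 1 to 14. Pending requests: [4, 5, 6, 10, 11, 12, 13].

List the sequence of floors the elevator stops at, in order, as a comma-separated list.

Current: 3, moving UP
Serve above first (ascending): [4, 5, 6, 10, 11, 12, 13]
Then reverse, serve below (descending): []

Answer: 4, 5, 6, 10, 11, 12, 13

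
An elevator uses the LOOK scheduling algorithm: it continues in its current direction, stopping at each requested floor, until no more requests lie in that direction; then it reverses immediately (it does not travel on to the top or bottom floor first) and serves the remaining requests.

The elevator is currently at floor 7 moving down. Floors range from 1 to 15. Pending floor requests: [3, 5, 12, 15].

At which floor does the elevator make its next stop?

Answer: 5

Derivation:
Current floor: 7, direction: down
Requests above: [12, 15]
Requests below: [3, 5]
Moving down and requests lie below → nearest below is max([3, 5]) = 5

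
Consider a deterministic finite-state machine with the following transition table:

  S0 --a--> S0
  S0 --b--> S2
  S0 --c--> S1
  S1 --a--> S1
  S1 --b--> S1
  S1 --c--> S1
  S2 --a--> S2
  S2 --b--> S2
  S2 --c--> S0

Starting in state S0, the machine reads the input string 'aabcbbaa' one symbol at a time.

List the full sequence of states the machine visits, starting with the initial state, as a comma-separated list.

Start: S0
  read 'a': S0 --a--> S0
  read 'a': S0 --a--> S0
  read 'b': S0 --b--> S2
  read 'c': S2 --c--> S0
  read 'b': S0 --b--> S2
  read 'b': S2 --b--> S2
  read 'a': S2 --a--> S2
  read 'a': S2 --a--> S2

Answer: S0, S0, S0, S2, S0, S2, S2, S2, S2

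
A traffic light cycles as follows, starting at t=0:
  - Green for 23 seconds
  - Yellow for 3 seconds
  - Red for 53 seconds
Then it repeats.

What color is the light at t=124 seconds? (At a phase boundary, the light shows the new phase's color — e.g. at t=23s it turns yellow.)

Cycle length = 23 + 3 + 53 = 79s
t = 124, phase_t = 124 mod 79 = 45
45 >= 26 → RED

Answer: red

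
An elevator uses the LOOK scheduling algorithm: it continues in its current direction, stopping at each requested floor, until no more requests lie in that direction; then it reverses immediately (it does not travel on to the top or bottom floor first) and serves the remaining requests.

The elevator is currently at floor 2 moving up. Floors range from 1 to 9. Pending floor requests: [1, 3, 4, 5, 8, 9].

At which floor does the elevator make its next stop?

Answer: 3

Derivation:
Current floor: 2, direction: up
Requests above: [3, 4, 5, 8, 9]
Requests below: [1]
Moving up and requests lie above → nearest above is min([3, 4, 5, 8, 9]) = 3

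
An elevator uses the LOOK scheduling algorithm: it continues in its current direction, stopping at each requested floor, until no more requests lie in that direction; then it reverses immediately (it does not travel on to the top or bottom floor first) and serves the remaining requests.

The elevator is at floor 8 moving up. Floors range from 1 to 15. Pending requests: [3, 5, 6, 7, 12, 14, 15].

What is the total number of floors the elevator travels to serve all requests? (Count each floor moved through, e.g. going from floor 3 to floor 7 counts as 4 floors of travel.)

Start at floor 8 moving up, LOOK stop order: [12, 14, 15, 7, 6, 5, 3]
  8 → 12: |12-8| = 4, total = 4
  12 → 14: |14-12| = 2, total = 6
  14 → 15: |15-14| = 1, total = 7
  15 → 7: |7-15| = 8, total = 15
  7 → 6: |6-7| = 1, total = 16
  6 → 5: |5-6| = 1, total = 17
  5 → 3: |3-5| = 2, total = 19

Answer: 19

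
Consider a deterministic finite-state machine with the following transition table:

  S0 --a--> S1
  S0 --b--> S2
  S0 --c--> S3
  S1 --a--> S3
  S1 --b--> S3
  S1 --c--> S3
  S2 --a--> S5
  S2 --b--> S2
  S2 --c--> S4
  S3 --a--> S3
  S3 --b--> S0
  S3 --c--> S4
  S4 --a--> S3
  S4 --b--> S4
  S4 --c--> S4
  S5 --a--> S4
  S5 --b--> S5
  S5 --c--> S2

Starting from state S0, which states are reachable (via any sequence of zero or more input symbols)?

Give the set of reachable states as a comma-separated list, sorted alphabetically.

BFS from S0:
  visit S0: S0--a-->S1 (new), S0--b-->S2 (new), S0--c-->S3 (new)
  visit S1: S1--a-->S3 (seen), S1--b-->S3 (seen), S1--c-->S3 (seen)
  visit S2: S2--a-->S5 (new), S2--b-->S2 (seen), S2--c-->S4 (new)
  visit S3: S3--a-->S3 (seen), S3--b-->S0 (seen), S3--c-->S4 (seen)
  visit S5: S5--a-->S4 (seen), S5--b-->S5 (seen), S5--c-->S2 (seen)
  visit S4: S4--a-->S3 (seen), S4--b-->S4 (seen), S4--c-->S4 (seen)

Answer: S0, S1, S2, S3, S4, S5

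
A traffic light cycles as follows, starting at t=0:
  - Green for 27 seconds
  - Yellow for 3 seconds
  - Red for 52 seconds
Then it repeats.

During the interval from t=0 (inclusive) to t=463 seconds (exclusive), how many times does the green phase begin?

Answer: 6

Derivation:
Cycle = 27+3+52 = 82s
green phase starts at t = k*82 + 0 for k=0,1,2,...
Need k*82+0 < 463 → k < 5.646
k ∈ {0, ..., 5} → 6 starts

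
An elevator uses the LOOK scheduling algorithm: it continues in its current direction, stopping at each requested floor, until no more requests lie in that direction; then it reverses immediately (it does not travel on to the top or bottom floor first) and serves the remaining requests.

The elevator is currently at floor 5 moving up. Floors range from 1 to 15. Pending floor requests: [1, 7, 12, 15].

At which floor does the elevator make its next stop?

Current floor: 5, direction: up
Requests above: [7, 12, 15]
Requests below: [1]
Moving up and requests lie above → nearest above is min([7, 12, 15]) = 7

Answer: 7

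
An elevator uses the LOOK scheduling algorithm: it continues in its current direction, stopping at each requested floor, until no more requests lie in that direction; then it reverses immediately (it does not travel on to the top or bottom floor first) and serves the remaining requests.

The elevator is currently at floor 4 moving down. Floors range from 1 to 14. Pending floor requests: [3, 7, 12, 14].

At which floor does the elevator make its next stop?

Answer: 3

Derivation:
Current floor: 4, direction: down
Requests above: [7, 12, 14]
Requests below: [3]
Moving down and requests lie below → nearest below is max([3]) = 3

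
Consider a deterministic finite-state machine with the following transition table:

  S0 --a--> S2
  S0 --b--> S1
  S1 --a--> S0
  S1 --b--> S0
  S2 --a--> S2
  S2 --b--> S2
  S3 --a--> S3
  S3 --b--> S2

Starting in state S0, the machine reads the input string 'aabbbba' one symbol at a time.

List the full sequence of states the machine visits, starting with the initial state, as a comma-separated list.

Answer: S0, S2, S2, S2, S2, S2, S2, S2

Derivation:
Start: S0
  read 'a': S0 --a--> S2
  read 'a': S2 --a--> S2
  read 'b': S2 --b--> S2
  read 'b': S2 --b--> S2
  read 'b': S2 --b--> S2
  read 'b': S2 --b--> S2
  read 'a': S2 --a--> S2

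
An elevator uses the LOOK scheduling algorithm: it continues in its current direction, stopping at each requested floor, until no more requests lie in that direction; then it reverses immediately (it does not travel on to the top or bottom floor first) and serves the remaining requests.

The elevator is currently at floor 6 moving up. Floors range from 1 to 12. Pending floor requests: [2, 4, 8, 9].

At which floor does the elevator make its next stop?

Current floor: 6, direction: up
Requests above: [8, 9]
Requests below: [2, 4]
Moving up and requests lie above → nearest above is min([8, 9]) = 8

Answer: 8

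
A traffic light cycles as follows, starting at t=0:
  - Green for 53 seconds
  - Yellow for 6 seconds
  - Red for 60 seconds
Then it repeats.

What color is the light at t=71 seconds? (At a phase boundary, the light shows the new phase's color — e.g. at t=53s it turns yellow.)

Answer: red

Derivation:
Cycle length = 53 + 6 + 60 = 119s
t = 71, phase_t = 71 mod 119 = 71
71 >= 59 → RED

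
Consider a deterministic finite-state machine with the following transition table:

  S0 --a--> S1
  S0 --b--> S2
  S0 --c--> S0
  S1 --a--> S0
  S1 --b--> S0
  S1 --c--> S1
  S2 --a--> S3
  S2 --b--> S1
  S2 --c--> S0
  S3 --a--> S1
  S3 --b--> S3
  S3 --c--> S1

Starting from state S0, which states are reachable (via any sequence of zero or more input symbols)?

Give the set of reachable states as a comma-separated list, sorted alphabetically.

BFS from S0:
  visit S0: S0--a-->S1 (new), S0--b-->S2 (new), S0--c-->S0 (seen)
  visit S1: S1--a-->S0 (seen), S1--b-->S0 (seen), S1--c-->S1 (seen)
  visit S2: S2--a-->S3 (new), S2--b-->S1 (seen), S2--c-->S0 (seen)
  visit S3: S3--a-->S1 (seen), S3--b-->S3 (seen), S3--c-->S1 (seen)

Answer: S0, S1, S2, S3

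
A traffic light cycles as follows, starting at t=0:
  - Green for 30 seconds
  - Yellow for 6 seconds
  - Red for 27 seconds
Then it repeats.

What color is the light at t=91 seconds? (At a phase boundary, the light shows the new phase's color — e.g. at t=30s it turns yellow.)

Cycle length = 30 + 6 + 27 = 63s
t = 91, phase_t = 91 mod 63 = 28
28 < 30 (green end) → GREEN

Answer: green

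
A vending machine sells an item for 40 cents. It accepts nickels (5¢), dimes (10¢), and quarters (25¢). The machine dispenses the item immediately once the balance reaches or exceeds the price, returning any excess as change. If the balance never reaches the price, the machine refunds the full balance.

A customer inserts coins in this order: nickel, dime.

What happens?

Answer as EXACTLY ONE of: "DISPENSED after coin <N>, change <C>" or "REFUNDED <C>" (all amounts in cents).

Answer: REFUNDED 15

Derivation:
Price: 40¢
Coin 1 (nickel, 5¢): balance = 5¢
Coin 2 (dime, 10¢): balance = 15¢
All coins inserted, balance 15¢ < price 40¢ → REFUND 15¢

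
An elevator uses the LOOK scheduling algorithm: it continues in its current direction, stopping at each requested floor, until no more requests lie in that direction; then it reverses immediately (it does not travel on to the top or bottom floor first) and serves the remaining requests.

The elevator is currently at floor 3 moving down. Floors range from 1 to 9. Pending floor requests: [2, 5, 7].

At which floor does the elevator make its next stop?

Current floor: 3, direction: down
Requests above: [5, 7]
Requests below: [2]
Moving down and requests lie below → nearest below is max([2]) = 2

Answer: 2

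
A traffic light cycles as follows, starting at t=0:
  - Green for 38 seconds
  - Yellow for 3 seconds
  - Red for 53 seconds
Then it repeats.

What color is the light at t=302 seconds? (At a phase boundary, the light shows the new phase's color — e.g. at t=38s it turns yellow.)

Answer: green

Derivation:
Cycle length = 38 + 3 + 53 = 94s
t = 302, phase_t = 302 mod 94 = 20
20 < 38 (green end) → GREEN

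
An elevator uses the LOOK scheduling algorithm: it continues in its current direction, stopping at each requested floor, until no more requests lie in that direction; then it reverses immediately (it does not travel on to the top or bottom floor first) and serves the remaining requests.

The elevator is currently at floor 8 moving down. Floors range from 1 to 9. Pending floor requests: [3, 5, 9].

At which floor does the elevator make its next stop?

Answer: 5

Derivation:
Current floor: 8, direction: down
Requests above: [9]
Requests below: [3, 5]
Moving down and requests lie below → nearest below is max([3, 5]) = 5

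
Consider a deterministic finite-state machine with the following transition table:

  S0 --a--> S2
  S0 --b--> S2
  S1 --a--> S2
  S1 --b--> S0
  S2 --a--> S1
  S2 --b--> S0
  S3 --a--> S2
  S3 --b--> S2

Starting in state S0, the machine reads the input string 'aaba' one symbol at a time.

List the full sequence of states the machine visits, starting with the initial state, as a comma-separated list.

Answer: S0, S2, S1, S0, S2

Derivation:
Start: S0
  read 'a': S0 --a--> S2
  read 'a': S2 --a--> S1
  read 'b': S1 --b--> S0
  read 'a': S0 --a--> S2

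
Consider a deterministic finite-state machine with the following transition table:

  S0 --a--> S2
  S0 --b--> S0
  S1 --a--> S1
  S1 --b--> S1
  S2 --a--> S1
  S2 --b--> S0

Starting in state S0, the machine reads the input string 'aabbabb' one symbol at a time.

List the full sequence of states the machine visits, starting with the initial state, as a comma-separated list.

Answer: S0, S2, S1, S1, S1, S1, S1, S1

Derivation:
Start: S0
  read 'a': S0 --a--> S2
  read 'a': S2 --a--> S1
  read 'b': S1 --b--> S1
  read 'b': S1 --b--> S1
  read 'a': S1 --a--> S1
  read 'b': S1 --b--> S1
  read 'b': S1 --b--> S1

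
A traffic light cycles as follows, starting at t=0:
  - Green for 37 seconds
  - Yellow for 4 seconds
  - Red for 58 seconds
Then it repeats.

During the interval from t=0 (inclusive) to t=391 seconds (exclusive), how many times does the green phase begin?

Answer: 4

Derivation:
Cycle = 37+4+58 = 99s
green phase starts at t = k*99 + 0 for k=0,1,2,...
Need k*99+0 < 391 → k < 3.949
k ∈ {0, ..., 3} → 4 starts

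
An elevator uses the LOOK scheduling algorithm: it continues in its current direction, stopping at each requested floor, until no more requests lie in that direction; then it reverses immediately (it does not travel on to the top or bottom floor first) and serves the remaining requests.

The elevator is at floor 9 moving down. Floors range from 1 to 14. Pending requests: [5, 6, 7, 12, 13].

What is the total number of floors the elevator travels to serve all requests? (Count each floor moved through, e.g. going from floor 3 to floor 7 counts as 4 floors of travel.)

Start at floor 9 moving down, LOOK stop order: [7, 6, 5, 12, 13]
  9 → 7: |7-9| = 2, total = 2
  7 → 6: |6-7| = 1, total = 3
  6 → 5: |5-6| = 1, total = 4
  5 → 12: |12-5| = 7, total = 11
  12 → 13: |13-12| = 1, total = 12

Answer: 12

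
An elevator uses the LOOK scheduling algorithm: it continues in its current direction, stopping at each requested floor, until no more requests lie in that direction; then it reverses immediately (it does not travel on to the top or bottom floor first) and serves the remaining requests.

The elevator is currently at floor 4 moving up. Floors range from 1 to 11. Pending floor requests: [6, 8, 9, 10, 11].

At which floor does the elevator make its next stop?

Answer: 6

Derivation:
Current floor: 4, direction: up
Requests above: [6, 8, 9, 10, 11]
Requests below: []
Moving up and requests lie above → nearest above is min([6, 8, 9, 10, 11]) = 6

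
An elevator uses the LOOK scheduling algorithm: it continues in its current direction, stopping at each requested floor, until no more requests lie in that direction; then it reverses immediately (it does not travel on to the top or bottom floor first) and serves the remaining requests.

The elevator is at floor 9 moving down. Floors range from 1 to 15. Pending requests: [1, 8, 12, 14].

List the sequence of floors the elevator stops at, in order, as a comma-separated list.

Answer: 8, 1, 12, 14

Derivation:
Current: 9, moving DOWN
Serve below first (descending): [8, 1]
Then reverse, serve above (ascending): [12, 14]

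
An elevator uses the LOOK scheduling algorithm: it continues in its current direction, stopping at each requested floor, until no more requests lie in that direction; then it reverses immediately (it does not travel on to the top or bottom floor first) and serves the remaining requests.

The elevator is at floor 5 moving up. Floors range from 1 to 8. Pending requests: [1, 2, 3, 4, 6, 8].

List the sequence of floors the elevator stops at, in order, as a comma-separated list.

Answer: 6, 8, 4, 3, 2, 1

Derivation:
Current: 5, moving UP
Serve above first (ascending): [6, 8]
Then reverse, serve below (descending): [4, 3, 2, 1]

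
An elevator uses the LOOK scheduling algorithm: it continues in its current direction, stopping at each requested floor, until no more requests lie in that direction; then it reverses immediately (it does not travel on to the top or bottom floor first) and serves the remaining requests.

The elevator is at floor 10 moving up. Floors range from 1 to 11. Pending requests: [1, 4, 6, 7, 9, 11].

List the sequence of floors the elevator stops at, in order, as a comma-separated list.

Current: 10, moving UP
Serve above first (ascending): [11]
Then reverse, serve below (descending): [9, 7, 6, 4, 1]

Answer: 11, 9, 7, 6, 4, 1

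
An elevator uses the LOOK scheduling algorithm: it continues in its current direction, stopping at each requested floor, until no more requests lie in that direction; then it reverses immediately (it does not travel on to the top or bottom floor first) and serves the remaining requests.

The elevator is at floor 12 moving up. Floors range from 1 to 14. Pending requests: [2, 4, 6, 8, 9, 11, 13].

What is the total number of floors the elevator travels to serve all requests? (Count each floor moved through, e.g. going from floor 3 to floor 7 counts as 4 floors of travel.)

Answer: 12

Derivation:
Start at floor 12 moving up, LOOK stop order: [13, 11, 9, 8, 6, 4, 2]
  12 → 13: |13-12| = 1, total = 1
  13 → 11: |11-13| = 2, total = 3
  11 → 9: |9-11| = 2, total = 5
  9 → 8: |8-9| = 1, total = 6
  8 → 6: |6-8| = 2, total = 8
  6 → 4: |4-6| = 2, total = 10
  4 → 2: |2-4| = 2, total = 12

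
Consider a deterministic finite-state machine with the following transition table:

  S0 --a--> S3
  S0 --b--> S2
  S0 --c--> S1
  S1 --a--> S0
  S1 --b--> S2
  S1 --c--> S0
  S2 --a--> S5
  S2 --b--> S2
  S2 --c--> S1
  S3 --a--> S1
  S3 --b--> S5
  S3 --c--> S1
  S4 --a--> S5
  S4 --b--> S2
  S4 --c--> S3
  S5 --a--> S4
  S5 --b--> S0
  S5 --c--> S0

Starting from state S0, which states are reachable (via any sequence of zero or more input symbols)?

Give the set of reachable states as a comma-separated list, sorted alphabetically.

Answer: S0, S1, S2, S3, S4, S5

Derivation:
BFS from S0:
  visit S0: S0--a-->S3 (new), S0--b-->S2 (new), S0--c-->S1 (new)
  visit S3: S3--a-->S1 (seen), S3--b-->S5 (new), S3--c-->S1 (seen)
  visit S2: S2--a-->S5 (seen), S2--b-->S2 (seen), S2--c-->S1 (seen)
  visit S1: S1--a-->S0 (seen), S1--b-->S2 (seen), S1--c-->S0 (seen)
  visit S5: S5--a-->S4 (new), S5--b-->S0 (seen), S5--c-->S0 (seen)
  visit S4: S4--a-->S5 (seen), S4--b-->S2 (seen), S4--c-->S3 (seen)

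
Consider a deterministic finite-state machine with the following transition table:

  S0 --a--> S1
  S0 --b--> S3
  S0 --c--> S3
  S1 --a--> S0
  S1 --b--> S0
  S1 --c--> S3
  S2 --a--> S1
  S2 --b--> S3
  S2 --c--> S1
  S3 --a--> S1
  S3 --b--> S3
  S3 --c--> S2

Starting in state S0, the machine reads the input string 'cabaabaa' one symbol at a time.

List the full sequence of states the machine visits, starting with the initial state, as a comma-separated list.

Start: S0
  read 'c': S0 --c--> S3
  read 'a': S3 --a--> S1
  read 'b': S1 --b--> S0
  read 'a': S0 --a--> S1
  read 'a': S1 --a--> S0
  read 'b': S0 --b--> S3
  read 'a': S3 --a--> S1
  read 'a': S1 --a--> S0

Answer: S0, S3, S1, S0, S1, S0, S3, S1, S0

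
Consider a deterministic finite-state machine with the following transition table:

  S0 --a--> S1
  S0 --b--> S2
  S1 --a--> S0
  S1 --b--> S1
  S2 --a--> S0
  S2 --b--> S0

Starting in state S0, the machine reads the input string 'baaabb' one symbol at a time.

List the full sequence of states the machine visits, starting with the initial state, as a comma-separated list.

Answer: S0, S2, S0, S1, S0, S2, S0

Derivation:
Start: S0
  read 'b': S0 --b--> S2
  read 'a': S2 --a--> S0
  read 'a': S0 --a--> S1
  read 'a': S1 --a--> S0
  read 'b': S0 --b--> S2
  read 'b': S2 --b--> S0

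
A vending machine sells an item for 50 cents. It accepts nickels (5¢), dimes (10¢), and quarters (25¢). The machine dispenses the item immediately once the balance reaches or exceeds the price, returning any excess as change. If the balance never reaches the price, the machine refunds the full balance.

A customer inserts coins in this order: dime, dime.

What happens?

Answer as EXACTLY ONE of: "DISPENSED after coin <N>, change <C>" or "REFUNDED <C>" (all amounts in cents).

Answer: REFUNDED 20

Derivation:
Price: 50¢
Coin 1 (dime, 10¢): balance = 10¢
Coin 2 (dime, 10¢): balance = 20¢
All coins inserted, balance 20¢ < price 50¢ → REFUND 20¢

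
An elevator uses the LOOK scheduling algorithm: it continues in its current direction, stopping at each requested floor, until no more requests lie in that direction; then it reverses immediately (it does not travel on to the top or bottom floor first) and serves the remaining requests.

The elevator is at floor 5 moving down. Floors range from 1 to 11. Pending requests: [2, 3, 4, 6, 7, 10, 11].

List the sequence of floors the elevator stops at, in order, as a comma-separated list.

Answer: 4, 3, 2, 6, 7, 10, 11

Derivation:
Current: 5, moving DOWN
Serve below first (descending): [4, 3, 2]
Then reverse, serve above (ascending): [6, 7, 10, 11]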